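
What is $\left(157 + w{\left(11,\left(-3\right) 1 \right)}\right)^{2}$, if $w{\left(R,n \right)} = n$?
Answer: $23716$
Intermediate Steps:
$\left(157 + w{\left(11,\left(-3\right) 1 \right)}\right)^{2} = \left(157 - 3\right)^{2} = 154^{2} = 23716$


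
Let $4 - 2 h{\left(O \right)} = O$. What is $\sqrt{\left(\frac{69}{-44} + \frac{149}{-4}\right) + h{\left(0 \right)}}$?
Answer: $\frac{9 i \sqrt{55}}{11} \approx 6.0678 i$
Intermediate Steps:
$h{\left(O \right)} = 2 - \frac{O}{2}$
$\sqrt{\left(\frac{69}{-44} + \frac{149}{-4}\right) + h{\left(0 \right)}} = \sqrt{\left(\frac{69}{-44} + \frac{149}{-4}\right) + \left(2 - 0\right)} = \sqrt{\left(69 \left(- \frac{1}{44}\right) + 149 \left(- \frac{1}{4}\right)\right) + \left(2 + 0\right)} = \sqrt{\left(- \frac{69}{44} - \frac{149}{4}\right) + 2} = \sqrt{- \frac{427}{11} + 2} = \sqrt{- \frac{405}{11}} = \frac{9 i \sqrt{55}}{11}$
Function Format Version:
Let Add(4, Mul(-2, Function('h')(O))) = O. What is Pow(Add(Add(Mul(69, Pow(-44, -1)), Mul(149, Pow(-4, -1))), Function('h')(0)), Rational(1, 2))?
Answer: Mul(Rational(9, 11), I, Pow(55, Rational(1, 2))) ≈ Mul(6.0678, I)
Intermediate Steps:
Function('h')(O) = Add(2, Mul(Rational(-1, 2), O))
Pow(Add(Add(Mul(69, Pow(-44, -1)), Mul(149, Pow(-4, -1))), Function('h')(0)), Rational(1, 2)) = Pow(Add(Add(Mul(69, Pow(-44, -1)), Mul(149, Pow(-4, -1))), Add(2, Mul(Rational(-1, 2), 0))), Rational(1, 2)) = Pow(Add(Add(Mul(69, Rational(-1, 44)), Mul(149, Rational(-1, 4))), Add(2, 0)), Rational(1, 2)) = Pow(Add(Add(Rational(-69, 44), Rational(-149, 4)), 2), Rational(1, 2)) = Pow(Add(Rational(-427, 11), 2), Rational(1, 2)) = Pow(Rational(-405, 11), Rational(1, 2)) = Mul(Rational(9, 11), I, Pow(55, Rational(1, 2)))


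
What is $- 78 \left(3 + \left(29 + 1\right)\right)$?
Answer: $-2574$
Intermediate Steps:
$- 78 \left(3 + \left(29 + 1\right)\right) = - 78 \left(3 + 30\right) = \left(-78\right) 33 = -2574$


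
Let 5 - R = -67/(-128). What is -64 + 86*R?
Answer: 20543/64 ≈ 320.98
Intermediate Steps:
R = 573/128 (R = 5 - (-67)/(-128) = 5 - (-67)*(-1)/128 = 5 - 1*67/128 = 5 - 67/128 = 573/128 ≈ 4.4766)
-64 + 86*R = -64 + 86*(573/128) = -64 + 24639/64 = 20543/64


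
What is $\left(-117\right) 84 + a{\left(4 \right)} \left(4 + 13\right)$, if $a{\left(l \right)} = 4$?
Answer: $-9760$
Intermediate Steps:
$\left(-117\right) 84 + a{\left(4 \right)} \left(4 + 13\right) = \left(-117\right) 84 + 4 \left(4 + 13\right) = -9828 + 4 \cdot 17 = -9828 + 68 = -9760$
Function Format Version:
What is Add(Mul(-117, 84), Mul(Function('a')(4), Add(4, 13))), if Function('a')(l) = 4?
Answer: -9760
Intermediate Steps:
Add(Mul(-117, 84), Mul(Function('a')(4), Add(4, 13))) = Add(Mul(-117, 84), Mul(4, Add(4, 13))) = Add(-9828, Mul(4, 17)) = Add(-9828, 68) = -9760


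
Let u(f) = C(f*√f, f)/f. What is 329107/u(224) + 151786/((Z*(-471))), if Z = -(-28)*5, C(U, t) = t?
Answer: 10850581897/32970 ≈ 3.2910e+5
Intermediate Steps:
Z = 140 (Z = -2*(-70) = 140)
u(f) = 1 (u(f) = f/f = 1)
329107/u(224) + 151786/((Z*(-471))) = 329107/1 + 151786/((140*(-471))) = 329107*1 + 151786/(-65940) = 329107 + 151786*(-1/65940) = 329107 - 75893/32970 = 10850581897/32970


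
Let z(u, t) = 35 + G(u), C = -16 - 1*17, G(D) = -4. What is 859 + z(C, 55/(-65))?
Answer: 890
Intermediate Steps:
C = -33 (C = -16 - 17 = -33)
z(u, t) = 31 (z(u, t) = 35 - 4 = 31)
859 + z(C, 55/(-65)) = 859 + 31 = 890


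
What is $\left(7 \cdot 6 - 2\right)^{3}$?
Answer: $64000$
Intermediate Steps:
$\left(7 \cdot 6 - 2\right)^{3} = \left(42 - 2\right)^{3} = 40^{3} = 64000$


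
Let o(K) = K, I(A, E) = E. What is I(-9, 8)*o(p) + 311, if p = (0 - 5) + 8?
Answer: 335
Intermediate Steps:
p = 3 (p = -5 + 8 = 3)
I(-9, 8)*o(p) + 311 = 8*3 + 311 = 24 + 311 = 335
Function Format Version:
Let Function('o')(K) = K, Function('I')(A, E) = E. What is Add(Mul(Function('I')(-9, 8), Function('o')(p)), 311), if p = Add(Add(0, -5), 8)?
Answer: 335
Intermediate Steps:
p = 3 (p = Add(-5, 8) = 3)
Add(Mul(Function('I')(-9, 8), Function('o')(p)), 311) = Add(Mul(8, 3), 311) = Add(24, 311) = 335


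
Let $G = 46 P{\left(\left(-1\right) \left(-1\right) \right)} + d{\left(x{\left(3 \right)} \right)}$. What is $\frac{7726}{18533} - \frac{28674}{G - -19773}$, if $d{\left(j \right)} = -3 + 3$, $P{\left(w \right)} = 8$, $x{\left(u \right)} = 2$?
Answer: $- \frac{375805876}{373273153} \approx -1.0068$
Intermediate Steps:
$d{\left(j \right)} = 0$
$G = 368$ ($G = 46 \cdot 8 + 0 = 368 + 0 = 368$)
$\frac{7726}{18533} - \frac{28674}{G - -19773} = \frac{7726}{18533} - \frac{28674}{368 - -19773} = 7726 \cdot \frac{1}{18533} - \frac{28674}{368 + 19773} = \frac{7726}{18533} - \frac{28674}{20141} = - \frac{375805876}{373273153}$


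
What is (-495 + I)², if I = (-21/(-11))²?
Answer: 3534778116/14641 ≈ 2.4143e+5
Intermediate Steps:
I = 441/121 (I = (-21*(-1/11))² = (21/11)² = 441/121 ≈ 3.6446)
(-495 + I)² = (-495 + 441/121)² = (-59454/121)² = 3534778116/14641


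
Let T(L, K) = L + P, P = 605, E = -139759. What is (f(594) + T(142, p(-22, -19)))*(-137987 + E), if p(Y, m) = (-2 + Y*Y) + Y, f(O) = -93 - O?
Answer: -16664760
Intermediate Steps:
p(Y, m) = -2 + Y + Y**2 (p(Y, m) = (-2 + Y**2) + Y = -2 + Y + Y**2)
T(L, K) = 605 + L (T(L, K) = L + 605 = 605 + L)
(f(594) + T(142, p(-22, -19)))*(-137987 + E) = ((-93 - 1*594) + (605 + 142))*(-137987 - 139759) = ((-93 - 594) + 747)*(-277746) = (-687 + 747)*(-277746) = 60*(-277746) = -16664760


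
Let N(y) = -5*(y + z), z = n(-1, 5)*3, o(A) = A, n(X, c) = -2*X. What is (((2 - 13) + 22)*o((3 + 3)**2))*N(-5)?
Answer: -1980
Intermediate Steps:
z = 6 (z = -2*(-1)*3 = 2*3 = 6)
N(y) = -30 - 5*y (N(y) = -5*(y + 6) = -5*(6 + y) = -30 - 5*y)
(((2 - 13) + 22)*o((3 + 3)**2))*N(-5) = (((2 - 13) + 22)*(3 + 3)**2)*(-30 - 5*(-5)) = ((-11 + 22)*6**2)*(-30 + 25) = (11*36)*(-5) = 396*(-5) = -1980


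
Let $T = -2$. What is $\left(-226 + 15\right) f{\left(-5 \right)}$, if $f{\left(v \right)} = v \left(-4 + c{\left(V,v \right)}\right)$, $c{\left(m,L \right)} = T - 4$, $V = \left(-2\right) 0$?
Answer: $-10550$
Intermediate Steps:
$V = 0$
$c{\left(m,L \right)} = -6$ ($c{\left(m,L \right)} = -2 - 4 = -6$)
$f{\left(v \right)} = - 10 v$ ($f{\left(v \right)} = v \left(-4 - 6\right) = v \left(-10\right) = - 10 v$)
$\left(-226 + 15\right) f{\left(-5 \right)} = \left(-226 + 15\right) \left(\left(-10\right) \left(-5\right)\right) = \left(-211\right) 50 = -10550$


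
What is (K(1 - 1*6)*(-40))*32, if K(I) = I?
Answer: 6400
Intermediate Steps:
(K(1 - 1*6)*(-40))*32 = ((1 - 1*6)*(-40))*32 = ((1 - 6)*(-40))*32 = -5*(-40)*32 = 200*32 = 6400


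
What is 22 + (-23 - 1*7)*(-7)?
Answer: 232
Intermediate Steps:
22 + (-23 - 1*7)*(-7) = 22 + (-23 - 7)*(-7) = 22 - 30*(-7) = 22 + 210 = 232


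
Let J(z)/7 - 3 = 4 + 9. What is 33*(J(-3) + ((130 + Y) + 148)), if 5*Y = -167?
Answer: 58839/5 ≈ 11768.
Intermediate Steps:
Y = -167/5 (Y = (⅕)*(-167) = -167/5 ≈ -33.400)
J(z) = 112 (J(z) = 21 + 7*(4 + 9) = 21 + 7*13 = 21 + 91 = 112)
33*(J(-3) + ((130 + Y) + 148)) = 33*(112 + ((130 - 167/5) + 148)) = 33*(112 + (483/5 + 148)) = 33*(112 + 1223/5) = 33*(1783/5) = 58839/5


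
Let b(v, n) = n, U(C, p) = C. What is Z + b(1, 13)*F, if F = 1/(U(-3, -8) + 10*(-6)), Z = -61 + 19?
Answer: -2659/63 ≈ -42.206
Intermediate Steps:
Z = -42
F = -1/63 (F = 1/(-3 + 10*(-6)) = 1/(-3 - 60) = 1/(-63) = -1/63 ≈ -0.015873)
Z + b(1, 13)*F = -42 + 13*(-1/63) = -42 - 13/63 = -2659/63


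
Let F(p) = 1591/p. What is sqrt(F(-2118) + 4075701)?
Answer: sqrt(18283281562986)/2118 ≈ 2018.8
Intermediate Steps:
sqrt(F(-2118) + 4075701) = sqrt(1591/(-2118) + 4075701) = sqrt(1591*(-1/2118) + 4075701) = sqrt(-1591/2118 + 4075701) = sqrt(8632333127/2118) = sqrt(18283281562986)/2118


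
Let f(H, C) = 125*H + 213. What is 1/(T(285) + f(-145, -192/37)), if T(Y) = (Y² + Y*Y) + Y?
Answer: 1/144823 ≈ 6.9050e-6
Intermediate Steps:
T(Y) = Y + 2*Y² (T(Y) = (Y² + Y²) + Y = 2*Y² + Y = Y + 2*Y²)
f(H, C) = 213 + 125*H
1/(T(285) + f(-145, -192/37)) = 1/(285*(1 + 2*285) + (213 + 125*(-145))) = 1/(285*(1 + 570) + (213 - 18125)) = 1/(285*571 - 17912) = 1/(162735 - 17912) = 1/144823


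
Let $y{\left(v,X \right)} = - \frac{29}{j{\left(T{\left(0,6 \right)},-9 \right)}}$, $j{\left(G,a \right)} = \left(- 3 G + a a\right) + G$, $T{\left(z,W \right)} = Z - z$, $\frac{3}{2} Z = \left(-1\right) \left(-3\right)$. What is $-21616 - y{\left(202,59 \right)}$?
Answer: $- \frac{1664403}{77} \approx -21616.0$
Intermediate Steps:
$Z = 2$ ($Z = \frac{2 \left(\left(-1\right) \left(-3\right)\right)}{3} = \frac{2}{3} \cdot 3 = 2$)
$T{\left(z,W \right)} = 2 - z$
$j{\left(G,a \right)} = a^{2} - 2 G$ ($j{\left(G,a \right)} = \left(- 3 G + a^{2}\right) + G = \left(a^{2} - 3 G\right) + G = a^{2} - 2 G$)
$y{\left(v,X \right)} = - \frac{29}{77}$ ($y{\left(v,X \right)} = - \frac{29}{\left(-9\right)^{2} - 2 \left(2 - 0\right)} = - \frac{29}{81 - 2 \left(2 + 0\right)} = - \frac{29}{81 - 4} = - \frac{29}{77}$)
$-21616 - y{\left(202,59 \right)} = -21616 - - \frac{29}{77} = -21616 + \frac{29}{77} = - \frac{1664403}{77}$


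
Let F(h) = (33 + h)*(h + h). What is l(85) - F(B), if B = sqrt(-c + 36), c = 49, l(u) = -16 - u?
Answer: -75 - 66*I*sqrt(13) ≈ -75.0 - 237.97*I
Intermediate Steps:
B = I*sqrt(13) (B = sqrt(-1*49 + 36) = sqrt(-49 + 36) = sqrt(-13) = I*sqrt(13) ≈ 3.6056*I)
F(h) = 2*h*(33 + h) (F(h) = (33 + h)*(2*h) = 2*h*(33 + h))
l(85) - F(B) = (-16 - 1*85) - 2*I*sqrt(13)*(33 + I*sqrt(13)) = (-16 - 85) - 2*I*sqrt(13)*(33 + I*sqrt(13)) = -101 - 2*I*sqrt(13)*(33 + I*sqrt(13))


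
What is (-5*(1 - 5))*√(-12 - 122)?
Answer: 20*I*√134 ≈ 231.52*I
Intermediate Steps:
(-5*(1 - 5))*√(-12 - 122) = (-5*(-4))*√(-134) = 20*(I*√134) = 20*I*√134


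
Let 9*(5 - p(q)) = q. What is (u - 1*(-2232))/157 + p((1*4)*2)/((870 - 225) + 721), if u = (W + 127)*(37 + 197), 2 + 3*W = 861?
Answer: 1216521697/1930158 ≈ 630.27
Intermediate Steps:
W = 859/3 (W = -2/3 + (1/3)*861 = -2/3 + 287 = 859/3 ≈ 286.33)
u = 96720 (u = (859/3 + 127)*(37 + 197) = (1240/3)*234 = 96720)
p(q) = 5 - q/9
(u - 1*(-2232))/157 + p((1*4)*2)/((870 - 225) + 721) = (96720 - 1*(-2232))/157 + (5 - 1*4*2/9)/((870 - 225) + 721) = (96720 + 2232)*(1/157) + (5 - 4*2/9)/(645 + 721) = 98952*(1/157) + (5 - 1/9*8)/1366 = 98952/157 + (5 - 8/9)*(1/1366) = 98952/157 + (37/9)*(1/1366) = 98952/157 + 37/12294 = 1216521697/1930158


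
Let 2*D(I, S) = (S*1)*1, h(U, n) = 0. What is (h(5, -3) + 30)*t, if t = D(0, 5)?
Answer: 75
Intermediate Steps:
D(I, S) = S/2 (D(I, S) = ((S*1)*1)/2 = (S*1)/2 = S/2)
t = 5/2 (t = (½)*5 = 5/2 ≈ 2.5000)
(h(5, -3) + 30)*t = (0 + 30)*(5/2) = 30*(5/2) = 75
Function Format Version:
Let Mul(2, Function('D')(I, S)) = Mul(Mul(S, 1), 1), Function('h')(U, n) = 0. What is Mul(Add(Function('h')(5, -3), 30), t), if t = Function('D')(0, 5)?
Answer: 75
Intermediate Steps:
Function('D')(I, S) = Mul(Rational(1, 2), S) (Function('D')(I, S) = Mul(Rational(1, 2), Mul(Mul(S, 1), 1)) = Mul(Rational(1, 2), Mul(S, 1)) = Mul(Rational(1, 2), S))
t = Rational(5, 2) (t = Mul(Rational(1, 2), 5) = Rational(5, 2) ≈ 2.5000)
Mul(Add(Function('h')(5, -3), 30), t) = Mul(Add(0, 30), Rational(5, 2)) = Mul(30, Rational(5, 2)) = 75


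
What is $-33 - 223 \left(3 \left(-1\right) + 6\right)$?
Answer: $-702$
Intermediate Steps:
$-33 - 223 \left(3 \left(-1\right) + 6\right) = -33 - 223 \left(-3 + 6\right) = -33 - 669 = -702$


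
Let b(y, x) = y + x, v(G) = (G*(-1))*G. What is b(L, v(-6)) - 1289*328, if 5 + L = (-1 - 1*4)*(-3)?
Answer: -422818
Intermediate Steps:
v(G) = -G**2 (v(G) = (-G)*G = -G**2)
L = 10 (L = -5 + (-1 - 1*4)*(-3) = -5 + (-1 - 4)*(-3) = -5 - 5*(-3) = -5 + 15 = 10)
b(y, x) = x + y
b(L, v(-6)) - 1289*328 = (-1*(-6)**2 + 10) - 1289*328 = (-1*36 + 10) - 422792 = (-36 + 10) - 422792 = -26 - 422792 = -422818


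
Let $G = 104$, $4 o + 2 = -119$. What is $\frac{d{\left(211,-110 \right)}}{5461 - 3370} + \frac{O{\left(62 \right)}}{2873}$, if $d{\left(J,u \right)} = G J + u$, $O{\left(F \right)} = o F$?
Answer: $\frac{2306173}{235586} \approx 9.7891$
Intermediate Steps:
$o = - \frac{121}{4}$ ($o = - \frac{1}{2} + \frac{1}{4} \left(-119\right) = - \frac{1}{2} - \frac{119}{4} = - \frac{121}{4} \approx -30.25$)
$O{\left(F \right)} = - \frac{121 F}{4}$
$d{\left(J,u \right)} = u + 104 J$ ($d{\left(J,u \right)} = 104 J + u = u + 104 J$)
$\frac{d{\left(211,-110 \right)}}{5461 - 3370} + \frac{O{\left(62 \right)}}{2873} = \frac{-110 + 104 \cdot 211}{5461 - 3370} + \frac{\left(- \frac{121}{4}\right) 62}{2873} = \frac{-110 + 21944}{2091} - \frac{3751}{5746} = 21834 \cdot \frac{1}{2091} - \frac{3751}{5746} = \frac{7278}{697} - \frac{3751}{5746} = \frac{2306173}{235586}$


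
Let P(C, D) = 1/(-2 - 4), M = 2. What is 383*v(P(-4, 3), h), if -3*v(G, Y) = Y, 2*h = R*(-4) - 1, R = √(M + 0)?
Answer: 383/6 + 766*√2/3 ≈ 424.93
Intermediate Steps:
P(C, D) = -⅙ (P(C, D) = 1/(-6) = -⅙)
R = √2 (R = √(2 + 0) = √2 ≈ 1.4142)
h = -½ - 2*√2 (h = (√2*(-4) - 1)/2 = (-4*√2 - 1)/2 = (-1 - 4*√2)/2 = -½ - 2*√2 ≈ -3.3284)
v(G, Y) = -Y/3
383*v(P(-4, 3), h) = 383*(-(-½ - 2*√2)/3) = 383*(⅙ + 2*√2/3) = 383/6 + 766*√2/3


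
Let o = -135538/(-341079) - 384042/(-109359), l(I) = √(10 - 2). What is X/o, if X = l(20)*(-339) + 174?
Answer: 120189076941/2700202990 - 468322954977*√2/2700202990 ≈ -200.77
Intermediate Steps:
l(I) = 2*√2 (l(I) = √8 = 2*√2)
X = 174 - 678*√2 (X = (2*√2)*(-339) + 174 = -678*√2 + 174 = 174 - 678*√2 ≈ -784.84)
o = 5400405980/1381483643 (o = -135538*(-1/341079) - 384042*(-1/109359) = 135538/341079 + 128014/36453 = 5400405980/1381483643 ≈ 3.9091)
X/o = (174 - 678*√2)/(5400405980/1381483643) = (174 - 678*√2)*(1381483643/5400405980) = 120189076941/2700202990 - 468322954977*√2/2700202990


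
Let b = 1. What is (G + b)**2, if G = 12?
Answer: 169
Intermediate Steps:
(G + b)**2 = (12 + 1)**2 = 13**2 = 169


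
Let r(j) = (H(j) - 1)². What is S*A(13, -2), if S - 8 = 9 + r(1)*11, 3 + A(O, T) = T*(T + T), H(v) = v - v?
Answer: 140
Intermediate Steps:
H(v) = 0
A(O, T) = -3 + 2*T² (A(O, T) = -3 + T*(T + T) = -3 + T*(2*T) = -3 + 2*T²)
r(j) = 1 (r(j) = (0 - 1)² = (-1)² = 1)
S = 28 (S = 8 + (9 + 1*11) = 8 + (9 + 11) = 8 + 20 = 28)
S*A(13, -2) = 28*(-3 + 2*(-2)²) = 28*(-3 + 2*4) = 28*(-3 + 8) = 28*5 = 140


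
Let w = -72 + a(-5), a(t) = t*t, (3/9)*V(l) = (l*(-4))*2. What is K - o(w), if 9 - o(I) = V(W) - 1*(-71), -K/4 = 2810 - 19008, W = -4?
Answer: 64950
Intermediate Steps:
V(l) = -24*l (V(l) = 3*((l*(-4))*2) = 3*(-4*l*2) = 3*(-8*l) = -24*l)
K = 64792 (K = -4*(2810 - 19008) = -4*(-16198) = 64792)
a(t) = t**2
w = -47 (w = -72 + (-5)**2 = -72 + 25 = -47)
o(I) = -158 (o(I) = 9 - (-24*(-4) - 1*(-71)) = 9 - (96 + 71) = 9 - 1*167 = 9 - 167 = -158)
K - o(w) = 64792 - 1*(-158) = 64792 + 158 = 64950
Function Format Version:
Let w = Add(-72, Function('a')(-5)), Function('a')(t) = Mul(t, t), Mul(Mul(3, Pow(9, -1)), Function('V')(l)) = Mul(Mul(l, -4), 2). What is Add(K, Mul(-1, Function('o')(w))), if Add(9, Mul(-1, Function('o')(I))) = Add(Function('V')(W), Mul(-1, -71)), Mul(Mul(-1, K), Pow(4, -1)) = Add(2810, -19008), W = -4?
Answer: 64950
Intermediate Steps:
Function('V')(l) = Mul(-24, l) (Function('V')(l) = Mul(3, Mul(Mul(l, -4), 2)) = Mul(3, Mul(Mul(-4, l), 2)) = Mul(3, Mul(-8, l)) = Mul(-24, l))
K = 64792 (K = Mul(-4, Add(2810, -19008)) = Mul(-4, -16198) = 64792)
Function('a')(t) = Pow(t, 2)
w = -47 (w = Add(-72, Pow(-5, 2)) = Add(-72, 25) = -47)
Function('o')(I) = -158 (Function('o')(I) = Add(9, Mul(-1, Add(Mul(-24, -4), Mul(-1, -71)))) = Add(9, Mul(-1, Add(96, 71))) = Add(9, Mul(-1, 167)) = Add(9, -167) = -158)
Add(K, Mul(-1, Function('o')(w))) = Add(64792, Mul(-1, -158)) = Add(64792, 158) = 64950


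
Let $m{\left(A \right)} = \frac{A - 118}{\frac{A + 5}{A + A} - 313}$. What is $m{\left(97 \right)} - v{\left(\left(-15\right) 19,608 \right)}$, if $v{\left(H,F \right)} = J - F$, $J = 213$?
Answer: $\frac{1710641}{4330} \approx 395.07$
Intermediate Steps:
$v{\left(H,F \right)} = 213 - F$
$m{\left(A \right)} = \frac{-118 + A}{-313 + \frac{5 + A}{2 A}}$ ($m{\left(A \right)} = \frac{-118 + A}{\frac{5 + A}{2 A} - 313} = \frac{-118 + A}{-313 + \frac{5 + A}{2 A}}$)
$m{\left(97 \right)} - v{\left(\left(-15\right) 19,608 \right)} = \frac{2}{5} \cdot 97 \frac{1}{-1 + 125 \cdot 97} \left(118 - 97\right) - \left(213 - 608\right) = \frac{2}{5} \cdot 97 \frac{1}{-1 + 12125} \left(118 - 97\right) - \left(213 - 608\right) = \frac{2}{5} \cdot 97 \cdot \frac{1}{12124} \cdot 21 - -395 = \frac{2}{5} \cdot 97 \cdot \frac{1}{12124} \cdot 21 + 395 = \frac{291}{4330} + 395 = \frac{1710641}{4330}$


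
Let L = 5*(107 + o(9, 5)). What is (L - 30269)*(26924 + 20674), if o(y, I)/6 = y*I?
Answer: -1351021632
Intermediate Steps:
o(y, I) = 6*I*y (o(y, I) = 6*(y*I) = 6*(I*y) = 6*I*y)
L = 1885 (L = 5*(107 + 6*5*9) = 5*(107 + 270) = 5*377 = 1885)
(L - 30269)*(26924 + 20674) = (1885 - 30269)*(26924 + 20674) = -28384*47598 = -1351021632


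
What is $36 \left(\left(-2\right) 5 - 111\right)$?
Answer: $-4356$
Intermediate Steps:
$36 \left(\left(-2\right) 5 - 111\right) = 36 \left(-10 - 111\right) = 36 \left(-121\right) = -4356$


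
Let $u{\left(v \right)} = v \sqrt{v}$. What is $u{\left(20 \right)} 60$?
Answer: $2400 \sqrt{5} \approx 5366.6$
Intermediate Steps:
$u{\left(v \right)} = v^{\frac{3}{2}}$
$u{\left(20 \right)} 60 = 20^{\frac{3}{2}} \cdot 60 = 40 \sqrt{5} \cdot 60 = 2400 \sqrt{5}$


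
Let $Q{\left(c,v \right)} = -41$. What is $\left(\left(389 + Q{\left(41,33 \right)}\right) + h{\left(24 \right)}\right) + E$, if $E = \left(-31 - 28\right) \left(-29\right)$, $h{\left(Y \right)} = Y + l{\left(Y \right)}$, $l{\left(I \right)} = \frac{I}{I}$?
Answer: $2084$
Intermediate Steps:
$l{\left(I \right)} = 1$
$h{\left(Y \right)} = 1 + Y$ ($h{\left(Y \right)} = Y + 1 = 1 + Y$)
$E = 1711$ ($E = \left(-59\right) \left(-29\right) = 1711$)
$\left(\left(389 + Q{\left(41,33 \right)}\right) + h{\left(24 \right)}\right) + E = \left(\left(389 - 41\right) + \left(1 + 24\right)\right) + 1711 = \left(348 + 25\right) + 1711 = 373 + 1711 = 2084$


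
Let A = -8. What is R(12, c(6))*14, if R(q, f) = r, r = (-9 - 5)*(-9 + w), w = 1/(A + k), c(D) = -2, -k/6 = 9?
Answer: 54782/31 ≈ 1767.2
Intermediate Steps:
k = -54 (k = -6*9 = -54)
w = -1/62 (w = 1/(-8 - 54) = 1/(-62) = -1/62 ≈ -0.016129)
r = 3913/31 (r = (-9 - 5)*(-9 - 1/62) = -14*(-559/62) = 3913/31 ≈ 126.23)
R(q, f) = 3913/31
R(12, c(6))*14 = (3913/31)*14 = 54782/31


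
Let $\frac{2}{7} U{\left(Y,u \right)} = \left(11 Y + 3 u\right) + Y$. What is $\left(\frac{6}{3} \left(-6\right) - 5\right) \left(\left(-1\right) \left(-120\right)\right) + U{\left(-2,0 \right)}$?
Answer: $-2124$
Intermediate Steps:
$U{\left(Y,u \right)} = 42 Y + \frac{21 u}{2}$ ($U{\left(Y,u \right)} = \frac{7 \left(\left(11 Y + 3 u\right) + Y\right)}{2} = \frac{7 \left(\left(3 u + 11 Y\right) + Y\right)}{2} = \frac{7 \left(3 u + 12 Y\right)}{2} = 42 Y + \frac{21 u}{2}$)
$\left(\frac{6}{3} \left(-6\right) - 5\right) \left(\left(-1\right) \left(-120\right)\right) + U{\left(-2,0 \right)} = \left(\frac{6}{3} \left(-6\right) - 5\right) \left(\left(-1\right) \left(-120\right)\right) + \left(42 \left(-2\right) + \frac{21}{2} \cdot 0\right) = \left(6 \cdot \frac{1}{3} \left(-6\right) - 5\right) 120 + \left(-84 + 0\right) = \left(2 \left(-6\right) - 5\right) 120 - 84 = \left(-12 - 5\right) 120 - 84 = \left(-17\right) 120 - 84 = -2040 - 84 = -2124$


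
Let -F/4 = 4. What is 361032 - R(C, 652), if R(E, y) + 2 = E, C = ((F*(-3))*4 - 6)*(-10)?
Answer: 362894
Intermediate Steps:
F = -16 (F = -4*4 = -16)
C = -1860 (C = (-16*(-3)*4 - 6)*(-10) = (48*4 - 6)*(-10) = (192 - 6)*(-10) = 186*(-10) = -1860)
R(E, y) = -2 + E
361032 - R(C, 652) = 361032 - (-2 - 1860) = 361032 - 1*(-1862) = 361032 + 1862 = 362894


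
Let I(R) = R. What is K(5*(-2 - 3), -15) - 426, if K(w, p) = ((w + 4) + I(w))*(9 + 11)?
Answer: -1346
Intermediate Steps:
K(w, p) = 80 + 40*w (K(w, p) = ((w + 4) + w)*(9 + 11) = ((4 + w) + w)*20 = (4 + 2*w)*20 = 80 + 40*w)
K(5*(-2 - 3), -15) - 426 = (80 + 40*(5*(-2 - 3))) - 426 = (80 + 40*(5*(-5))) - 426 = (80 + 40*(-25)) - 426 = (80 - 1000) - 426 = -920 - 426 = -1346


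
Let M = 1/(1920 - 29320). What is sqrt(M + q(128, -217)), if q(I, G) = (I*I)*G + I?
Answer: 3*I*sqrt(2965668835586)/2740 ≈ 1885.5*I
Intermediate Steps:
M = -1/27400 (M = 1/(-27400) = -1/27400 ≈ -3.6496e-5)
q(I, G) = I + G*I**2 (q(I, G) = I**2*G + I = G*I**2 + I = I + G*I**2)
sqrt(M + q(128, -217)) = sqrt(-1/27400 + 128*(1 - 217*128)) = sqrt(-1/27400 + 128*(1 - 27776)) = sqrt(-1/27400 + 128*(-27775)) = sqrt(-1/27400 - 3555200) = sqrt(-97412480001/27400) = 3*I*sqrt(2965668835586)/2740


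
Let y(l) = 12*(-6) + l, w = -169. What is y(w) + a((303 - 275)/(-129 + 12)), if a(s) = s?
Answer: -28225/117 ≈ -241.24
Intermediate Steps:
y(l) = -72 + l
y(w) + a((303 - 275)/(-129 + 12)) = (-72 - 169) + (303 - 275)/(-129 + 12) = -241 + 28/(-117) = -241 + 28*(-1/117) = -241 - 28/117 = -28225/117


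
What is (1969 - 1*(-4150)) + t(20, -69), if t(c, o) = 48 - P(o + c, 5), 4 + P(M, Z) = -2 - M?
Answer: 6124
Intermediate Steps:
P(M, Z) = -6 - M (P(M, Z) = -4 + (-2 - M) = -6 - M)
t(c, o) = 54 + c + o (t(c, o) = 48 - (-6 - (o + c)) = 48 - (-6 - (c + o)) = 48 - (-6 + (-c - o)) = 48 - (-6 - c - o) = 48 + (6 + c + o) = 54 + c + o)
(1969 - 1*(-4150)) + t(20, -69) = (1969 - 1*(-4150)) + (54 + 20 - 69) = (1969 + 4150) + 5 = 6119 + 5 = 6124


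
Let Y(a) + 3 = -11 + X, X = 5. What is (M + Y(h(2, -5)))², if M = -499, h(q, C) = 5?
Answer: 258064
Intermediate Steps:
Y(a) = -9 (Y(a) = -3 + (-11 + 5) = -3 - 6 = -9)
(M + Y(h(2, -5)))² = (-499 - 9)² = (-508)² = 258064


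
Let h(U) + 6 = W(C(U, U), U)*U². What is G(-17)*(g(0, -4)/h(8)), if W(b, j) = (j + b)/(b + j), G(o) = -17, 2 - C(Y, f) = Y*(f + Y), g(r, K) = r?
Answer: 0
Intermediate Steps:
C(Y, f) = 2 - Y*(Y + f) (C(Y, f) = 2 - Y*(f + Y) = 2 - Y*(Y + f))
W(b, j) = 1 (W(b, j) = (b + j)/(b + j) = 1)
h(U) = -6 + U² (h(U) = -6 + 1*U² = -6 + U²)
G(-17)*(g(0, -4)/h(8)) = -0/(-6 + 8²) = -0/(-6 + 64) = -0/58 = -17*0 = 0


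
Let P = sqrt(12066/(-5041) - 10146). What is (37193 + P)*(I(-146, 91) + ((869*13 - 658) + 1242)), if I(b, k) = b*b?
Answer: 1234696021 + 199182*I*sqrt(1421057)/71 ≈ 1.2347e+9 + 3.3442e+6*I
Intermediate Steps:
I(b, k) = b**2
P = 6*I*sqrt(1421057)/71 (P = sqrt(12066*(-1/5041) - 10146) = sqrt(-12066/5041 - 10146) = sqrt(-51158052/5041) = 6*I*sqrt(1421057)/71 ≈ 100.74*I)
(37193 + P)*(I(-146, 91) + ((869*13 - 658) + 1242)) = (37193 + 6*I*sqrt(1421057)/71)*((-146)**2 + ((869*13 - 658) + 1242)) = (37193 + 6*I*sqrt(1421057)/71)*(21316 + ((11297 - 658) + 1242)) = (37193 + 6*I*sqrt(1421057)/71)*(21316 + (10639 + 1242)) = (37193 + 6*I*sqrt(1421057)/71)*(21316 + 11881) = (37193 + 6*I*sqrt(1421057)/71)*33197 = 1234696021 + 199182*I*sqrt(1421057)/71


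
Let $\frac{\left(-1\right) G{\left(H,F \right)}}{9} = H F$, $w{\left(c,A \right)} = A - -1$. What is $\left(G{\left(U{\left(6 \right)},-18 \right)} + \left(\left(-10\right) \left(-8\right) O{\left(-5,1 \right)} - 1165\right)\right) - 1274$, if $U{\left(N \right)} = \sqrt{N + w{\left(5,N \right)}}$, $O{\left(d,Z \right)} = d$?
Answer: $-2839 + 162 \sqrt{13} \approx -2254.9$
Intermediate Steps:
$w{\left(c,A \right)} = 1 + A$ ($w{\left(c,A \right)} = A + 1 = 1 + A$)
$U{\left(N \right)} = \sqrt{1 + 2 N}$ ($U{\left(N \right)} = \sqrt{N + \left(1 + N\right)} = \sqrt{1 + 2 N}$)
$G{\left(H,F \right)} = - 9 F H$ ($G{\left(H,F \right)} = - 9 H F = - 9 F H$)
$\left(G{\left(U{\left(6 \right)},-18 \right)} + \left(\left(-10\right) \left(-8\right) O{\left(-5,1 \right)} - 1165\right)\right) - 1274 = \left(\left(-9\right) \left(-18\right) \sqrt{1 + 2 \cdot 6} - \left(1165 - \left(-10\right) \left(-8\right) \left(-5\right)\right)\right) - 1274 = \left(\left(-9\right) \left(-18\right) \sqrt{1 + 12} + \left(80 \left(-5\right) - 1165\right)\right) - 1274 = \left(\left(-9\right) \left(-18\right) \sqrt{13} - 1565\right) - 1274 = \left(162 \sqrt{13} - 1565\right) - 1274 = \left(-1565 + 162 \sqrt{13}\right) - 1274 = -2839 + 162 \sqrt{13}$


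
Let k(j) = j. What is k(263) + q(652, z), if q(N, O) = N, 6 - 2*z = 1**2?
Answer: 915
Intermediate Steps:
z = 5/2 (z = 3 - 1/2*1**2 = 3 - 1/2*1 = 3 - 1/2 = 5/2 ≈ 2.5000)
k(263) + q(652, z) = 263 + 652 = 915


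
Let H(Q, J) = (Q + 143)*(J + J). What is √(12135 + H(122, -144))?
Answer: I*√64185 ≈ 253.35*I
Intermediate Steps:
H(Q, J) = 2*J*(143 + Q) (H(Q, J) = (143 + Q)*(2*J) = 2*J*(143 + Q))
√(12135 + H(122, -144)) = √(12135 + 2*(-144)*(143 + 122)) = √(12135 + 2*(-144)*265) = √(12135 - 76320) = √(-64185) = I*√64185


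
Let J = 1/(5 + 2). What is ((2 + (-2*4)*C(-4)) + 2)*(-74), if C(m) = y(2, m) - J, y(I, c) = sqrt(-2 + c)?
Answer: -2664/7 + 592*I*sqrt(6) ≈ -380.57 + 1450.1*I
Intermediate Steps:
J = 1/7 ≈ 0.14286
C(m) = -1/7 + sqrt(-2 + m) (C(m) = sqrt(-2 + m) - 1*1/7 = sqrt(-2 + m) - 1/7 = -1/7 + sqrt(-2 + m))
((2 + (-2*4)*C(-4)) + 2)*(-74) = ((2 + (-2*4)*(-1/7 + sqrt(-2 - 4))) + 2)*(-74) = ((2 - 8*(-1/7 + sqrt(-6))) + 2)*(-74) = ((2 - 8*(-1/7 + I*sqrt(6))) + 2)*(-74) = ((2 + (8/7 - 8*I*sqrt(6))) + 2)*(-74) = ((22/7 - 8*I*sqrt(6)) + 2)*(-74) = (36/7 - 8*I*sqrt(6))*(-74) = -2664/7 + 592*I*sqrt(6)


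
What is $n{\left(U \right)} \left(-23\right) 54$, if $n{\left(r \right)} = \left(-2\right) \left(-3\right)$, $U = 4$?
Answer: $-7452$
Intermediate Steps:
$n{\left(r \right)} = 6$
$n{\left(U \right)} \left(-23\right) 54 = 6 \left(-23\right) 54 = \left(-138\right) 54 = -7452$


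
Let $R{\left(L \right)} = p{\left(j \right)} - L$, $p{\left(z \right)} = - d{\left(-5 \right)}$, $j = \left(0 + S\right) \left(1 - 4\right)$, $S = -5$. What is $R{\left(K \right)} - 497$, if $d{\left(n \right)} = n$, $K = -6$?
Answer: $-486$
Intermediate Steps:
$j = 15$ ($j = \left(0 - 5\right) \left(1 - 4\right) = \left(-5\right) \left(-3\right) = 15$)
$p{\left(z \right)} = 5$ ($p{\left(z \right)} = \left(-1\right) \left(-5\right) = 5$)
$R{\left(L \right)} = 5 - L$
$R{\left(K \right)} - 497 = \left(5 - -6\right) - 497 = \left(5 + 6\right) - 497 = 11 - 497 = -486$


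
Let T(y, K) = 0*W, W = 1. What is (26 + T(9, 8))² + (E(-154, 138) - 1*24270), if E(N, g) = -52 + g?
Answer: -23508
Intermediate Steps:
T(y, K) = 0 (T(y, K) = 0*1 = 0)
(26 + T(9, 8))² + (E(-154, 138) - 1*24270) = (26 + 0)² + ((-52 + 138) - 1*24270) = 26² + (86 - 24270) = 676 - 24184 = -23508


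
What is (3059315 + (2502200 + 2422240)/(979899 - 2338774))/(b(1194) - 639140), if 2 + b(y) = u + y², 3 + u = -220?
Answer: 831444349237/213688801025 ≈ 3.8909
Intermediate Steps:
u = -223 (u = -3 - 220 = -223)
b(y) = -225 + y² (b(y) = -2 + (-223 + y²) = -225 + y²)
(3059315 + (2502200 + 2422240)/(979899 - 2338774))/(b(1194) - 639140) = (3059315 + (2502200 + 2422240)/(979899 - 2338774))/((-225 + 1194²) - 639140) = (3059315 + 4924440/(-1358875))/((-225 + 1425636) - 639140) = (3059315 + 4924440*(-1/1358875))/(1425411 - 639140) = (3059315 - 984888/271775)/786271 = (831444349237/271775)*(1/786271) = 831444349237/213688801025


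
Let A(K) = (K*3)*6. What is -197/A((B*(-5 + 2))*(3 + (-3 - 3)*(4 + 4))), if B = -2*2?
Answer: 197/9720 ≈ 0.020267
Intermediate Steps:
B = -4
A(K) = 18*K (A(K) = (3*K)*6 = 18*K)
-197/A((B*(-5 + 2))*(3 + (-3 - 3)*(4 + 4))) = -197*(-1/(72*(-5 + 2)*(3 + (-3 - 3)*(4 + 4)))) = -197*1/(216*(3 - 6*8)) = -197*1/(216*(3 - 48)) = -197/(18*(12*(-45))) = -197/(18*(-540)) = -197/(-9720) = -197*(-1/9720) = 197/9720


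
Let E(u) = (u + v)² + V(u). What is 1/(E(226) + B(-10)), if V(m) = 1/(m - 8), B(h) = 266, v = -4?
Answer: 218/10801901 ≈ 2.0182e-5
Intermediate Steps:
V(m) = 1/(-8 + m)
E(u) = 1/(-8 + u) + (-4 + u)² (E(u) = (u - 4)² + 1/(-8 + u) = (-4 + u)² + 1/(-8 + u) = 1/(-8 + u) + (-4 + u)²)
1/(E(226) + B(-10)) = 1/((1 + (-4 + 226)²*(-8 + 226))/(-8 + 226) + 266) = 1/((1 + 222²*218)/218 + 266) = 1/((1 + 49284*218)/218 + 266) = 1/((1 + 10743912)/218 + 266) = 1/((1/218)*10743913 + 266) = 1/(10743913/218 + 266) = 1/(10801901/218) = 218/10801901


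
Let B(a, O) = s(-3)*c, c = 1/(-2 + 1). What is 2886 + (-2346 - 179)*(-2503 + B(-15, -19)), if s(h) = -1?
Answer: 6320436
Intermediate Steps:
c = -1 (c = 1/(-1) = -1)
B(a, O) = 1 (B(a, O) = -1*(-1) = 1)
2886 + (-2346 - 179)*(-2503 + B(-15, -19)) = 2886 + (-2346 - 179)*(-2503 + 1) = 2886 - 2525*(-2502) = 2886 + 6317550 = 6320436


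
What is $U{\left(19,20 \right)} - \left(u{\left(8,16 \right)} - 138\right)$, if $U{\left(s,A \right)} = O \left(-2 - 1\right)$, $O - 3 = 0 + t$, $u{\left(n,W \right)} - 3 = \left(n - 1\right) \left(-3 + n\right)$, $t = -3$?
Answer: $100$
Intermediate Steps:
$u{\left(n,W \right)} = 3 + \left(-1 + n\right) \left(-3 + n\right)$ ($u{\left(n,W \right)} = 3 + \left(n - 1\right) \left(-3 + n\right) = 3 + \left(-1 + n\right) \left(-3 + n\right)$)
$O = 0$ ($O = 3 + \left(0 - 3\right) = 3 - 3 = 0$)
$U{\left(s,A \right)} = 0$ ($U{\left(s,A \right)} = 0 \left(-2 - 1\right) = 0 \left(-3\right) = 0$)
$U{\left(19,20 \right)} - \left(u{\left(8,16 \right)} - 138\right) = 0 - \left(\left(6 + 8^{2} - 32\right) - 138\right) = 0 - \left(\left(6 + 64 - 32\right) - 138\right) = 0 - \left(38 - 138\right) = 0 - -100 = 0 + 100 = 100$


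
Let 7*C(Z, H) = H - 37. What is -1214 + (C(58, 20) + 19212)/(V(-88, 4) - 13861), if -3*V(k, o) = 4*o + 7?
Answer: -353971189/291242 ≈ -1215.4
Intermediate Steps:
C(Z, H) = -37/7 + H/7 (C(Z, H) = (H - 37)/7 = (-37 + H)/7 = -37/7 + H/7)
V(k, o) = -7/3 - 4*o/3 (V(k, o) = -(4*o + 7)/3 = -(7 + 4*o)/3 = -7/3 - 4*o/3)
-1214 + (C(58, 20) + 19212)/(V(-88, 4) - 13861) = -1214 + ((-37/7 + (⅐)*20) + 19212)/((-7/3 - 4/3*4) - 13861) = -1214 + ((-37/7 + 20/7) + 19212)/((-7/3 - 16/3) - 13861) = -1214 + (-17/7 + 19212)/(-23/3 - 13861) = -1214 + 134467/(7*(-41606/3)) = -1214 + (134467/7)*(-3/41606) = -1214 - 403401/291242 = -353971189/291242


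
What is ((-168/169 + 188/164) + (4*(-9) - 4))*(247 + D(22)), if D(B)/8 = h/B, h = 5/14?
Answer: -5254002045/533533 ≈ -9847.6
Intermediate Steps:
h = 5/14 (h = 5*(1/14) = 5/14 ≈ 0.35714)
D(B) = 20/(7*B) (D(B) = 8*(5/(14*B)) = 20/(7*B))
((-168/169 + 188/164) + (4*(-9) - 4))*(247 + D(22)) = ((-168/169 + 188/164) + (4*(-9) - 4))*(247 + (20/7)/22) = ((-168*1/169 + 188*(1/164)) + (-36 - 4))*(247 + (20/7)*(1/22)) = ((-168/169 + 47/41) - 40)*(247 + 10/77) = (1055/6929 - 40)*(19029/77) = -276105/6929*19029/77 = -5254002045/533533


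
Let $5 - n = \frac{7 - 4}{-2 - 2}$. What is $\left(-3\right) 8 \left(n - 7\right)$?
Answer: $30$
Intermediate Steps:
$n = \frac{23}{4}$ ($n = 5 - \frac{7 - 4}{-2 - 2} = 5 - \frac{3}{-4} = 5 - 3 \left(- \frac{1}{4}\right) = 5 - - \frac{3}{4} = 5 + \frac{3}{4} = \frac{23}{4} \approx 5.75$)
$\left(-3\right) 8 \left(n - 7\right) = \left(-3\right) 8 \left(\frac{23}{4} - 7\right) = \left(-24\right) \left(- \frac{5}{4}\right) = 30$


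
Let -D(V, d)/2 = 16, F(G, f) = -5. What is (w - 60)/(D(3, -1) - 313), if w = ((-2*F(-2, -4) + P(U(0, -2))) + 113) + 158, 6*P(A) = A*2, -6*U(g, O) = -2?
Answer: -398/621 ≈ -0.64090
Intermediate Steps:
U(g, O) = 1/3 (U(g, O) = -1/6*(-2) = 1/3)
P(A) = A/3 (P(A) = (A*2)/6 = (2*A)/6 = A/3)
D(V, d) = -32 (D(V, d) = -2*16 = -32)
w = 2530/9 (w = ((-2*(-5) + (1/3)*(1/3)) + 113) + 158 = ((10 + 1/9) + 113) + 158 = (91/9 + 113) + 158 = 1108/9 + 158 = 2530/9 ≈ 281.11)
(w - 60)/(D(3, -1) - 313) = (2530/9 - 60)/(-32 - 313) = (1990/9)/(-345) = (1990/9)*(-1/345) = -398/621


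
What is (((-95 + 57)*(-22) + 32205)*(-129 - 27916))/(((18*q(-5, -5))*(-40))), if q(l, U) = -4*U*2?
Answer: 185326969/5760 ≈ 32175.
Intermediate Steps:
q(l, U) = -8*U
(((-95 + 57)*(-22) + 32205)*(-129 - 27916))/(((18*q(-5, -5))*(-40))) = (((-95 + 57)*(-22) + 32205)*(-129 - 27916))/(((18*(-8*(-5)))*(-40))) = ((-38*(-22) + 32205)*(-28045))/(((18*40)*(-40))) = ((836 + 32205)*(-28045))/((720*(-40))) = (33041*(-28045))/(-28800) = -926634845*(-1/28800) = 185326969/5760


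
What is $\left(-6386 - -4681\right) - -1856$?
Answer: $151$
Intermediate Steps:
$\left(-6386 - -4681\right) - -1856 = \left(-6386 + 4681\right) + 1856 = -1705 + 1856 = 151$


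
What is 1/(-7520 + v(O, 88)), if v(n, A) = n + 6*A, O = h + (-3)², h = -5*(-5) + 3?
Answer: -1/6955 ≈ -0.00014378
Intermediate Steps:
h = 28 (h = 25 + 3 = 28)
O = 37 (O = 28 + (-3)² = 28 + 9 = 37)
1/(-7520 + v(O, 88)) = 1/(-7520 + (37 + 6*88)) = 1/(-7520 + (37 + 528)) = 1/(-7520 + 565) = 1/(-6955) = -1/6955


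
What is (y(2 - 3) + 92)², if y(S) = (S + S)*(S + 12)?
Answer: 4900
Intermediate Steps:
y(S) = 2*S*(12 + S) (y(S) = (2*S)*(12 + S) = 2*S*(12 + S))
(y(2 - 3) + 92)² = (2*(2 - 3)*(12 + (2 - 3)) + 92)² = (2*(-1)*(12 - 1) + 92)² = (2*(-1)*11 + 92)² = (-22 + 92)² = 70² = 4900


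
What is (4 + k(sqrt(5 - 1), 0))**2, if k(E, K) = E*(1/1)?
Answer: 36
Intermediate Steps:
k(E, K) = E (k(E, K) = E*(1*1) = E*1 = E)
(4 + k(sqrt(5 - 1), 0))**2 = (4 + sqrt(5 - 1))**2 = (4 + sqrt(4))**2 = (4 + 2)**2 = 6**2 = 36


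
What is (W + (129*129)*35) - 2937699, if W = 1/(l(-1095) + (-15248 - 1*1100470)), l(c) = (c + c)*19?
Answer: -2725812974593/1157328 ≈ -2.3553e+6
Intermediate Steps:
l(c) = 38*c (l(c) = (2*c)*19 = 38*c)
W = -1/1157328 (W = 1/(38*(-1095) + (-15248 - 1*1100470)) = 1/(-41610 + (-15248 - 1100470)) = 1/(-41610 - 1115718) = 1/(-1157328) = -1/1157328 ≈ -8.6406e-7)
(W + (129*129)*35) - 2937699 = (-1/1157328 + (129*129)*35) - 2937699 = (-1/1157328 + 16641*35) - 2937699 = (-1/1157328 + 582435) - 2937699 = 674068333679/1157328 - 2937699 = -2725812974593/1157328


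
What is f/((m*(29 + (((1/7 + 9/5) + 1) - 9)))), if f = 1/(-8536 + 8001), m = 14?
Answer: -1/171842 ≈ -5.8193e-6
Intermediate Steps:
f = -1/535 (f = 1/(-535) = -1/535 ≈ -0.0018692)
f/((m*(29 + (((1/7 + 9/5) + 1) - 9)))) = -1/(14*(29 + (((1/7 + 9/5) + 1) - 9)))/535 = -1/(14*(29 + (((1*(⅐) + 9*(⅕)) + 1) - 9)))/535 = -1/(14*(29 + (((⅐ + 9/5) + 1) - 9)))/535 = -1/(14*(29 + ((68/35 + 1) - 9)))/535 = -1/(14*(29 + (103/35 - 9)))/535 = -1/(14*(29 - 212/35))/535 = -1/(535*(14*(803/35))) = -1/(535*1606/5) = -1/535*5/1606 = -1/171842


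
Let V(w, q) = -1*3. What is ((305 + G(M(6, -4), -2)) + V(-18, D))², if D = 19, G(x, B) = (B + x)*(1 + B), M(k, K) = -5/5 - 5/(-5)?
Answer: 92416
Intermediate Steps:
M(k, K) = 0 (M(k, K) = -5*⅕ - 5*(-⅕) = -1 + 1 = 0)
G(x, B) = (1 + B)*(B + x)
V(w, q) = -3
((305 + G(M(6, -4), -2)) + V(-18, D))² = ((305 + (-2 + 0 + (-2)² - 2*0)) - 3)² = ((305 + (-2 + 0 + 4 + 0)) - 3)² = ((305 + 2) - 3)² = (307 - 3)² = 304² = 92416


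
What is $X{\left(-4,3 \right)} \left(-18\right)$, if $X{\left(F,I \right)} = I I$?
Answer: $-162$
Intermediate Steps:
$X{\left(F,I \right)} = I^{2}$
$X{\left(-4,3 \right)} \left(-18\right) = 3^{2} \left(-18\right) = 9 \left(-18\right) = -162$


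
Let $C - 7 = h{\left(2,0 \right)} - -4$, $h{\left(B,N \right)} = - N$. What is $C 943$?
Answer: $10373$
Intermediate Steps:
$C = 11$ ($C = 7 - -4 = 7 + \left(0 + 4\right) = 7 + 4 = 11$)
$C 943 = 11 \cdot 943 = 10373$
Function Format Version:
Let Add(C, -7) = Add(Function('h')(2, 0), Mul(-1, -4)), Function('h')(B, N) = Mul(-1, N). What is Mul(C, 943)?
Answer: 10373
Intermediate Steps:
C = 11 (C = Add(7, Add(Mul(-1, 0), Mul(-1, -4))) = Add(7, Add(0, 4)) = Add(7, 4) = 11)
Mul(C, 943) = Mul(11, 943) = 10373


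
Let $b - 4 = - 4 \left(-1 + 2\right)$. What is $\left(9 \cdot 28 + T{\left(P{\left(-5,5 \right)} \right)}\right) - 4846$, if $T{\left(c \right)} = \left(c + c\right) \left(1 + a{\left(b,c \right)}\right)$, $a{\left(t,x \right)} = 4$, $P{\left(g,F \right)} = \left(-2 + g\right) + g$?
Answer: $-4714$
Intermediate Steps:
$b = 0$ ($b = 4 - 4 \left(-1 + 2\right) = 4 - 4 = 0$)
$P{\left(g,F \right)} = -2 + 2 g$
$T{\left(c \right)} = 10 c$ ($T{\left(c \right)} = \left(c + c\right) \left(1 + 4\right) = 2 c 5 = 10 c$)
$\left(9 \cdot 28 + T{\left(P{\left(-5,5 \right)} \right)}\right) - 4846 = \left(9 \cdot 28 + 10 \left(-2 + 2 \left(-5\right)\right)\right) - 4846 = \left(252 + 10 \left(-2 - 10\right)\right) - 4846 = \left(252 + 10 \left(-12\right)\right) - 4846 = \left(252 - 120\right) - 4846 = 132 - 4846 = -4714$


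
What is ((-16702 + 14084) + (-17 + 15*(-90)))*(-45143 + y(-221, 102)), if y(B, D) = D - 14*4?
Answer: 179711545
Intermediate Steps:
y(B, D) = -56 + D (y(B, D) = D - 1*56 = D - 56 = -56 + D)
((-16702 + 14084) + (-17 + 15*(-90)))*(-45143 + y(-221, 102)) = ((-16702 + 14084) + (-17 + 15*(-90)))*(-45143 + (-56 + 102)) = (-2618 + (-17 - 1350))*(-45143 + 46) = (-2618 - 1367)*(-45097) = -3985*(-45097) = 179711545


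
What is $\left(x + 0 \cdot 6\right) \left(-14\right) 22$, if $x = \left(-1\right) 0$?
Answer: $0$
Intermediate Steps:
$x = 0$
$\left(x + 0 \cdot 6\right) \left(-14\right) 22 = \left(0 + 0 \cdot 6\right) \left(-14\right) 22 = \left(0 + 0\right) \left(-14\right) 22 = 0 \left(-14\right) 22 = 0 \cdot 22 = 0$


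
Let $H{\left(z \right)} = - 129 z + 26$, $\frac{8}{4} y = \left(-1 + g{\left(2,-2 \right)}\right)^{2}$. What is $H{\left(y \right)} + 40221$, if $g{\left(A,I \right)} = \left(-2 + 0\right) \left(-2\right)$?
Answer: $\frac{79333}{2} \approx 39667.0$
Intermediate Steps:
$g{\left(A,I \right)} = 4$ ($g{\left(A,I \right)} = \left(-2\right) \left(-2\right) = 4$)
$y = \frac{9}{2}$ ($y = \frac{\left(-1 + 4\right)^{2}}{2} = \frac{3^{2}}{2} = \frac{1}{2} \cdot 9 = \frac{9}{2} \approx 4.5$)
$H{\left(z \right)} = 26 - 129 z$
$H{\left(y \right)} + 40221 = \left(26 - \frac{1161}{2}\right) + 40221 = - \frac{1109}{2} + 40221 = \frac{79333}{2}$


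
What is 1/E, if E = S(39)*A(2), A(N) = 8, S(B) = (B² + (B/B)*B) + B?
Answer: 1/12792 ≈ 7.8174e-5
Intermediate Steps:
S(B) = B² + 2*B (S(B) = (B² + 1*B) + B = (B² + B) + B = (B + B²) + B = B² + 2*B)
E = 12792 (E = (39*(2 + 39))*8 = (39*41)*8 = 1599*8 = 12792)
1/E = 1/12792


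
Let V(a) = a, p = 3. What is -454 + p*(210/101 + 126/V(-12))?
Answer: -96811/202 ≈ -479.26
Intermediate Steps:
-454 + p*(210/101 + 126/V(-12)) = -454 + 3*(210/101 + 126/(-12)) = -454 + 3*(210*(1/101) + 126*(-1/12)) = -454 + 3*(210/101 - 21/2) = -454 + 3*(-1701/202) = -454 - 5103/202 = -96811/202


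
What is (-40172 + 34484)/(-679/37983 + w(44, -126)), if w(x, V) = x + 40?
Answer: -216047304/3189893 ≈ -67.729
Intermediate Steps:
w(x, V) = 40 + x
(-40172 + 34484)/(-679/37983 + w(44, -126)) = (-40172 + 34484)/(-679/37983 + (40 + 44)) = -5688/(-679*1/37983 + 84) = -5688/(-679/37983 + 84) = -5688/3189893/37983 = -5688*37983/3189893 = -216047304/3189893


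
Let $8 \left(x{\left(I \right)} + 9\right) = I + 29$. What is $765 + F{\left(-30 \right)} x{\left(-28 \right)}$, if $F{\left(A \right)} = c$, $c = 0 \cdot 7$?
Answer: $765$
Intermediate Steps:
$c = 0$
$F{\left(A \right)} = 0$
$x{\left(I \right)} = - \frac{43}{8} + \frac{I}{8}$ ($x{\left(I \right)} = -9 + \frac{I + 29}{8} = -9 + \frac{29 + I}{8} = -9 + \left(\frac{29}{8} + \frac{I}{8}\right) = - \frac{43}{8} + \frac{I}{8}$)
$765 + F{\left(-30 \right)} x{\left(-28 \right)} = 765 + 0 \left(- \frac{43}{8} + \frac{1}{8} \left(-28\right)\right) = 765 + 0 \left(- \frac{43}{8} - \frac{7}{2}\right) = 765 + 0 \left(- \frac{71}{8}\right) = 765 + 0 = 765$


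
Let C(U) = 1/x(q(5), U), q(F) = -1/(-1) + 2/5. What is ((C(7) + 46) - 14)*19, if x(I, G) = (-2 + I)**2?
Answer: 5947/9 ≈ 660.78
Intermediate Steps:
q(F) = 7/5 (q(F) = -1*(-1) + 2*(1/5) = 1 + 2/5 = 7/5)
C(U) = 25/9 (C(U) = 1/((-2 + 7/5)**2) = 1/((-3/5)**2) = 1/(9/25) = 25/9)
((C(7) + 46) - 14)*19 = ((25/9 + 46) - 14)*19 = (439/9 - 14)*19 = (313/9)*19 = 5947/9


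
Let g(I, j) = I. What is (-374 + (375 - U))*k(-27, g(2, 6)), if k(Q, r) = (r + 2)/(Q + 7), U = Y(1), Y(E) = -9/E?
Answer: -2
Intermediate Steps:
U = -9 (U = -9/1 = -9*1 = -9)
k(Q, r) = (2 + r)/(7 + Q)
(-374 + (375 - U))*k(-27, g(2, 6)) = (-374 + (375 - 1*(-9)))*((2 + 2)/(7 - 27)) = (-374 + (375 + 9))*(4/(-20)) = (-374 + 384)*(-1/20*4) = 10*(-⅕) = -2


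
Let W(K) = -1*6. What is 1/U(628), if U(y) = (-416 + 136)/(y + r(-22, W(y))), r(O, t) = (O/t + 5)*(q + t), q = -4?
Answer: -29/15 ≈ -1.9333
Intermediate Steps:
W(K) = -6
r(O, t) = (-4 + t)*(5 + O/t) (r(O, t) = (O/t + 5)*(-4 + t) = (5 + O/t)*(-4 + t) = (-4 + t)*(5 + O/t))
U(y) = -280/(-260/3 + y) (U(y) = (-416 + 136)/(y + (-20 - 22 + 5*(-6) - 4*(-22)/(-6))) = -280/(y + (-20 - 22 - 30 - 4*(-22)*(-⅙))) = -280/(y + (-20 - 22 - 30 - 44/3)) = -280/(y - 260/3) = -280/(-260/3 + y))
1/U(628) = 1/(-840/(-260 + 3*628)) = 1/(-840/(-260 + 1884)) = 1/(-840/1624) = 1/(-840*1/1624) = 1/(-15/29) = -29/15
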